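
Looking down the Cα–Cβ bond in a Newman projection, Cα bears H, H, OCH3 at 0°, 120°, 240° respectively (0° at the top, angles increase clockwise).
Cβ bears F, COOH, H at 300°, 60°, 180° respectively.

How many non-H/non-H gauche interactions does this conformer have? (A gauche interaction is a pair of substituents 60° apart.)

Non-H gauche pairs: OCH3(240°)/F(300°) — 1 interaction.

1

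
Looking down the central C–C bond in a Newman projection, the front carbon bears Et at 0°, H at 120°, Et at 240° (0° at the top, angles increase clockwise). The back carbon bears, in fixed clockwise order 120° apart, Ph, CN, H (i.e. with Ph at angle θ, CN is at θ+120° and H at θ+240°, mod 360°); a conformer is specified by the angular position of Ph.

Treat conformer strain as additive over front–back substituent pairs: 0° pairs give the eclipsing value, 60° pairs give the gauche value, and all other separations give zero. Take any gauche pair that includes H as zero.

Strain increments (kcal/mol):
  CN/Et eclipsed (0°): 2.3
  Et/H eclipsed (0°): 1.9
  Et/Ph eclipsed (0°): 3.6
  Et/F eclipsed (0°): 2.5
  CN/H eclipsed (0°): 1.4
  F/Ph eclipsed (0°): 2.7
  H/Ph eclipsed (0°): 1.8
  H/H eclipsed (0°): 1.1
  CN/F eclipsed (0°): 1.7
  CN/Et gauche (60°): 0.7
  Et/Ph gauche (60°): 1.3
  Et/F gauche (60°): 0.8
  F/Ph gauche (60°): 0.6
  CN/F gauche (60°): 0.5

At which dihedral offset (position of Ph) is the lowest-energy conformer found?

Ph at 0° is eclipsed. Et at 0° is eclipsed with Ph at 0° (3.6); H at 120° is eclipsed with CN at 120° (1.4); Et at 240° is eclipsed with H at 240° (1.9). Total 6.9 kcal/mol.
Ph at 60° is staggered. Et at 0° is gauche with Ph at 60° (1.3); Et at 240° is gauche with CN at 180° (0.7). Total 2.0 kcal/mol.
Ph at 120° is eclipsed. Et at 0° is eclipsed with H at 0° (1.9); H at 120° is eclipsed with Ph at 120° (1.8); Et at 240° is eclipsed with CN at 240° (2.3). Total 6.0 kcal/mol.
Ph at 180° is staggered. Et at 0° is gauche with CN at 300° (0.7); Et at 240° is gauche with Ph at 180° (1.3); Et at 240° is gauche with CN at 300° (0.7). Total 2.7 kcal/mol.
Ph at 240° is eclipsed. Et at 0° is eclipsed with CN at 0° (2.3); H at 120° is eclipsed with H at 120° (1.1); Et at 240° is eclipsed with Ph at 240° (3.6). Total 7.0 kcal/mol.
Ph at 300° is staggered. Et at 0° is gauche with Ph at 300° (1.3); Et at 0° is gauche with CN at 60° (0.7); Et at 240° is gauche with Ph at 300° (1.3). Total 3.3 kcal/mol.
The minimum (2.0 kcal/mol) occurs with Ph at 60°.

60°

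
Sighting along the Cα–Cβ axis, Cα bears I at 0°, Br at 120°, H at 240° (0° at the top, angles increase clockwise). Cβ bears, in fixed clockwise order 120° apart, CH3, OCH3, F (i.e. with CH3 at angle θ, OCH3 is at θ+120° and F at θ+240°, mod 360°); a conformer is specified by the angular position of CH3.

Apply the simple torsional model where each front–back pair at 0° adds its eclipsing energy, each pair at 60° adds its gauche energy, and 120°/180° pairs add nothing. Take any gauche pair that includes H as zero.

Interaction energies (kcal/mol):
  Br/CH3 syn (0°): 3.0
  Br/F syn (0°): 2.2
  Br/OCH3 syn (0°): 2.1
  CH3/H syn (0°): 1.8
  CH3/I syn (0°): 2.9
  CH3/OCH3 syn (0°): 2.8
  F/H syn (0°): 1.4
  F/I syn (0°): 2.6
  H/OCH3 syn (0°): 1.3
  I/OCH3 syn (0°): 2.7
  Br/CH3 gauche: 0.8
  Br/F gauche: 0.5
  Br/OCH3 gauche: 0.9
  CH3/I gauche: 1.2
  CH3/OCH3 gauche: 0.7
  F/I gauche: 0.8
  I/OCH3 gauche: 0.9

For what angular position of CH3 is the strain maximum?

CH3 at 0° (eclipsed): I–CH3 eclipsed, Br–OCH3 eclipsed, H–F eclipsed; 2.9 + 2.1 + 1.4 = 6.4 kcal/mol.
CH3 at 60° (staggered): I–CH3 gauche, I–F gauche, Br–CH3 gauche, Br–OCH3 gauche; 1.2 + 0.8 + 0.8 + 0.9 = 3.7 kcal/mol.
CH3 at 120° (eclipsed): I–F eclipsed, Br–CH3 eclipsed, H–OCH3 eclipsed; 2.6 + 3.0 + 1.3 = 6.9 kcal/mol.
CH3 at 180° (staggered): I–OCH3 gauche, I–F gauche, Br–CH3 gauche, Br–F gauche; 0.9 + 0.8 + 0.8 + 0.5 = 3.0 kcal/mol.
CH3 at 240° (eclipsed): I–OCH3 eclipsed, Br–F eclipsed, H–CH3 eclipsed; 2.7 + 2.2 + 1.8 = 6.7 kcal/mol.
CH3 at 300° (staggered): I–CH3 gauche, I–OCH3 gauche, Br–OCH3 gauche, Br–F gauche; 1.2 + 0.9 + 0.9 + 0.5 = 3.5 kcal/mol.
The maximum (6.9 kcal/mol) occurs with CH3 at 120°.

120°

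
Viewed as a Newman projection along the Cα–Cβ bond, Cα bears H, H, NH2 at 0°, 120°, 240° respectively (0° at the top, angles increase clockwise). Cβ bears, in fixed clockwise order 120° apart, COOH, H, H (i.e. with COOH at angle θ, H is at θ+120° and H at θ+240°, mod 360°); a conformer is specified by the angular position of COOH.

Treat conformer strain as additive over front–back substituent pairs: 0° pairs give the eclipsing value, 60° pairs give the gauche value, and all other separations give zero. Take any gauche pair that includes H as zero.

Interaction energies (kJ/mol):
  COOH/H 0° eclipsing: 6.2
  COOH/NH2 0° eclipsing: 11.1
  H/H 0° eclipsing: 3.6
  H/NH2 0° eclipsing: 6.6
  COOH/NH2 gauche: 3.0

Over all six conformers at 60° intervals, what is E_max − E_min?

18.3 kJ/mol

COOH at 0° (eclipsed): H–COOH eclipsed, H–H eclipsed, NH2–H eclipsed; 6.2 + 3.6 + 6.6 = 16.4 kJ/mol.
COOH at 60° (staggered): no non-H gauche contacts → 0.0 kJ/mol.
COOH at 120° (eclipsed): H–H eclipsed, H–COOH eclipsed, NH2–H eclipsed; 3.6 + 6.2 + 6.6 = 16.4 kJ/mol.
COOH at 180° (staggered): NH2–COOH gauche; 3.0 = 3.0 kJ/mol.
COOH at 240° (eclipsed): H–H eclipsed, H–H eclipsed, NH2–COOH eclipsed; 3.6 + 3.6 + 11.1 = 18.3 kJ/mol.
COOH at 300° (staggered): NH2–COOH gauche; 3.0 = 3.0 kJ/mol.
Max at 240° (18.3 kJ/mol), min at 60° (0.0 kJ/mol); barrier = 18.3 kJ/mol.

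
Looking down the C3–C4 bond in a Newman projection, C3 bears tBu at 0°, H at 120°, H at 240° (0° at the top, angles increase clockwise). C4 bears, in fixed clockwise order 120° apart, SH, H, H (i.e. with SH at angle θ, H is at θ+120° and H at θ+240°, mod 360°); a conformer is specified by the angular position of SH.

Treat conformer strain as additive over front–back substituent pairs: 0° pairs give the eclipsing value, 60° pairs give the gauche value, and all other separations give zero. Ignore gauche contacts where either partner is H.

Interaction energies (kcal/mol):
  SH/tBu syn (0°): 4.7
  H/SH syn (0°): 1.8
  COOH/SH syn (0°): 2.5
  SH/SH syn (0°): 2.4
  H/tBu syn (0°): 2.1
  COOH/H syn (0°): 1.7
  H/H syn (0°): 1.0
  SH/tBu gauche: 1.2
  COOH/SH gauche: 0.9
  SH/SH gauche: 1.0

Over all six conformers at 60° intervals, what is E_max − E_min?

6.7 kcal/mol

SH at 0° (eclipsed): tBu–SH eclipsed, H–H eclipsed, H–H eclipsed; 4.7 + 1.0 + 1.0 = 6.7 kcal/mol.
SH at 60° (staggered): tBu–SH gauche; 1.2 = 1.2 kcal/mol.
SH at 120° (eclipsed): tBu–H eclipsed, H–SH eclipsed, H–H eclipsed; 2.1 + 1.8 + 1.0 = 4.9 kcal/mol.
SH at 180° (staggered): no non-H gauche contacts → 0.0 kcal/mol.
SH at 240° (eclipsed): tBu–H eclipsed, H–H eclipsed, H–SH eclipsed; 2.1 + 1.0 + 1.8 = 4.9 kcal/mol.
SH at 300° (staggered): tBu–SH gauche; 1.2 = 1.2 kcal/mol.
Max at 0° (6.7 kcal/mol), min at 180° (0.0 kcal/mol); barrier = 6.7 kcal/mol.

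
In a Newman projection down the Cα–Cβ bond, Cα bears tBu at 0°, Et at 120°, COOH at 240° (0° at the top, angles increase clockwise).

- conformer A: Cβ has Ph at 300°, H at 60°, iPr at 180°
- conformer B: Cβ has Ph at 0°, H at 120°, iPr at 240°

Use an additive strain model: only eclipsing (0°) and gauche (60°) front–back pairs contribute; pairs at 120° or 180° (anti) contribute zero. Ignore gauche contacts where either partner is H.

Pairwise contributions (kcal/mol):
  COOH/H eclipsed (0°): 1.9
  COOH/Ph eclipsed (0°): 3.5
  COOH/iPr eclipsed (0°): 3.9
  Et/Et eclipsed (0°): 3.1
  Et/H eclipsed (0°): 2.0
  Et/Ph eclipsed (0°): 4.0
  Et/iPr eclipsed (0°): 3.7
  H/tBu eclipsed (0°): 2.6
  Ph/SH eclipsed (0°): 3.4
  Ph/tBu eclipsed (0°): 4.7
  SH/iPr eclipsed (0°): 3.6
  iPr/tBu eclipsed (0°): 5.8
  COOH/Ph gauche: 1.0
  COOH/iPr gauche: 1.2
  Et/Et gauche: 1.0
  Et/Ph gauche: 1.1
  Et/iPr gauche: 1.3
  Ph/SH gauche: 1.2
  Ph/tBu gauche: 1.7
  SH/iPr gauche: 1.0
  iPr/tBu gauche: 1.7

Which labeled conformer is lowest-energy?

A

A (staggered): tBu(0°)/Ph(300°) gauche 1.7; Et(120°)/iPr(180°) gauche 1.3; COOH(240°)/Ph(300°) gauche 1.0; COOH(240°)/iPr(180°) gauche 1.2 → 5.2 kcal/mol.
B (eclipsed): tBu(0°)/Ph(0°) eclipsed 4.7; Et(120°)/H(120°) eclipsed 2.0; COOH(240°)/iPr(240°) eclipsed 3.9 → 10.6 kcal/mol.
A has the lowest total (5.2 kcal/mol).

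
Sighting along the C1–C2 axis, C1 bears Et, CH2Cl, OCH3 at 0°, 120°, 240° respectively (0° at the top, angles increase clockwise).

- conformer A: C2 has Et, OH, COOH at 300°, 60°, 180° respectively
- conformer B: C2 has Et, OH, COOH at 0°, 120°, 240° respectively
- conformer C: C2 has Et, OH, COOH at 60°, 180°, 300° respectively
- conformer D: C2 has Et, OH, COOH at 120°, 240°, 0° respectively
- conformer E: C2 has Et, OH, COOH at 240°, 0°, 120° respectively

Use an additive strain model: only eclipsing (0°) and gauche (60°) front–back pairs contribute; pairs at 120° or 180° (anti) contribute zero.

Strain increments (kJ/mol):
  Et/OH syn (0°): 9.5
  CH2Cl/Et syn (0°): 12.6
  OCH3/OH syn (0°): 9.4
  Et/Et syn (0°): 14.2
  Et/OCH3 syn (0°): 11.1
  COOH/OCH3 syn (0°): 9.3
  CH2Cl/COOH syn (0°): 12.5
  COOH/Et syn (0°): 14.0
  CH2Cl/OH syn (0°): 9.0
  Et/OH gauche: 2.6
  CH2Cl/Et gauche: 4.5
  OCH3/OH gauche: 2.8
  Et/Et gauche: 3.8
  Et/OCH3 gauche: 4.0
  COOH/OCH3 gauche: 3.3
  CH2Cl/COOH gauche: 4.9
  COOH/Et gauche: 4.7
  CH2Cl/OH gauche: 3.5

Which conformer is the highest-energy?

D

A is staggered. Et at 0° is gauche with Et at 300° (3.8); Et at 0° is gauche with OH at 60° (2.6); CH2Cl at 120° is gauche with OH at 60° (3.5); CH2Cl at 120° is gauche with COOH at 180° (4.9); OCH3 at 240° is gauche with Et at 300° (4.0); OCH3 at 240° is gauche with COOH at 180° (3.3). Total 22.1 kJ/mol.
B is eclipsed. Et at 0° is eclipsed with Et at 0° (14.2); CH2Cl at 120° is eclipsed with OH at 120° (9.0); OCH3 at 240° is eclipsed with COOH at 240° (9.3). Total 32.5 kJ/mol.
C is staggered. Et at 0° is gauche with Et at 60° (3.8); Et at 0° is gauche with COOH at 300° (4.7); CH2Cl at 120° is gauche with Et at 60° (4.5); CH2Cl at 120° is gauche with OH at 180° (3.5); OCH3 at 240° is gauche with OH at 180° (2.8); OCH3 at 240° is gauche with COOH at 300° (3.3). Total 22.6 kJ/mol.
D is eclipsed. Et at 0° is eclipsed with COOH at 0° (14.0); CH2Cl at 120° is eclipsed with Et at 120° (12.6); OCH3 at 240° is eclipsed with OH at 240° (9.4). Total 36.0 kJ/mol.
E is eclipsed. Et at 0° is eclipsed with OH at 0° (9.5); CH2Cl at 120° is eclipsed with COOH at 120° (12.5); OCH3 at 240° is eclipsed with Et at 240° (11.1). Total 33.1 kJ/mol.
D has the highest total (36.0 kJ/mol).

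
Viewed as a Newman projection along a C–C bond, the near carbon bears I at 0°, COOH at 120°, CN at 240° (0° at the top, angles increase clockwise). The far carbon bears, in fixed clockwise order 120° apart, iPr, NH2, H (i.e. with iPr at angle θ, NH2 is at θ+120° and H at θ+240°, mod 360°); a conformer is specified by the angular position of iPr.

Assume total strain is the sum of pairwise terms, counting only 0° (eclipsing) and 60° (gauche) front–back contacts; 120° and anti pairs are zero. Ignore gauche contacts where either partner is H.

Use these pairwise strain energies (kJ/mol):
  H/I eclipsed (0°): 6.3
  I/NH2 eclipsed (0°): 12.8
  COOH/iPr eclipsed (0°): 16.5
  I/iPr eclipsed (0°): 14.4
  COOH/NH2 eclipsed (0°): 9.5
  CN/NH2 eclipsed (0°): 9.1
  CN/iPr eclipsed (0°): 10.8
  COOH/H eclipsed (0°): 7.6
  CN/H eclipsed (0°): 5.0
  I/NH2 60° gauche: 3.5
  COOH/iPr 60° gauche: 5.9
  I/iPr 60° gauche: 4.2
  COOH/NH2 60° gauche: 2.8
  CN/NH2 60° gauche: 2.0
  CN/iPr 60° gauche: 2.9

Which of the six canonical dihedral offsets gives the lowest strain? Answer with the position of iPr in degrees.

300°

iPr at 0° (eclipsed): I(0°)/iPr(0°) eclipsed 14.4; COOH(120°)/NH2(120°) eclipsed 9.5; CN(240°)/H(240°) eclipsed 5.0 → 28.9 kJ/mol.
iPr at 60° (staggered): I(0°)/iPr(60°) gauche 4.2; COOH(120°)/iPr(60°) gauche 5.9; COOH(120°)/NH2(180°) gauche 2.8; CN(240°)/NH2(180°) gauche 2.0 → 14.9 kJ/mol.
iPr at 120° (eclipsed): I(0°)/H(0°) eclipsed 6.3; COOH(120°)/iPr(120°) eclipsed 16.5; CN(240°)/NH2(240°) eclipsed 9.1 → 31.9 kJ/mol.
iPr at 180° (staggered): I(0°)/NH2(300°) gauche 3.5; COOH(120°)/iPr(180°) gauche 5.9; CN(240°)/iPr(180°) gauche 2.9; CN(240°)/NH2(300°) gauche 2.0 → 14.3 kJ/mol.
iPr at 240° (eclipsed): I(0°)/NH2(0°) eclipsed 12.8; COOH(120°)/H(120°) eclipsed 7.6; CN(240°)/iPr(240°) eclipsed 10.8 → 31.2 kJ/mol.
iPr at 300° (staggered): I(0°)/iPr(300°) gauche 4.2; I(0°)/NH2(60°) gauche 3.5; COOH(120°)/NH2(60°) gauche 2.8; CN(240°)/iPr(300°) gauche 2.9 → 13.4 kJ/mol.
The minimum (13.4 kJ/mol) occurs with iPr at 300°.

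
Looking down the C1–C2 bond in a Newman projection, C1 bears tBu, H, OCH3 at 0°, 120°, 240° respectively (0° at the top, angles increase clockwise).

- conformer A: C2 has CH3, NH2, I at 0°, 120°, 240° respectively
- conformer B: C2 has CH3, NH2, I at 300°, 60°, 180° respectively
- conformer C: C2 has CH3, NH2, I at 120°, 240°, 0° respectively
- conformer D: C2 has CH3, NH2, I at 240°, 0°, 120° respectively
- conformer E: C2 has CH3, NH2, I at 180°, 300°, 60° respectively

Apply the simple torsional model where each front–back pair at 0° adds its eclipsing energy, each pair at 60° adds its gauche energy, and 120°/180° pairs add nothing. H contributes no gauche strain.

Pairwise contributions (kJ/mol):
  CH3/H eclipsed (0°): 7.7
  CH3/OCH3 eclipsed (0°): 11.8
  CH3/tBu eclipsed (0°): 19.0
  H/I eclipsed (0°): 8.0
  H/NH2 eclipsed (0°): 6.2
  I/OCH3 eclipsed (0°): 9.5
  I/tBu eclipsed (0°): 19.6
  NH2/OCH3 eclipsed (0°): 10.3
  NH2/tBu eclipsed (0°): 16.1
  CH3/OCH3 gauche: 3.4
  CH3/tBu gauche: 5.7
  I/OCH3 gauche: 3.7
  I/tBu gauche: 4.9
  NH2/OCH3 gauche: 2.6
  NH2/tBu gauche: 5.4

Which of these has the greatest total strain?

A is eclipsed. tBu at 0° is eclipsed with CH3 at 0° (19.0); H at 120° is eclipsed with NH2 at 120° (6.2); OCH3 at 240° is eclipsed with I at 240° (9.5). Total 34.7 kJ/mol.
B is staggered. tBu at 0° is gauche with CH3 at 300° (5.7); tBu at 0° is gauche with NH2 at 60° (5.4); OCH3 at 240° is gauche with CH3 at 300° (3.4); OCH3 at 240° is gauche with I at 180° (3.7). Total 18.2 kJ/mol.
C is eclipsed. tBu at 0° is eclipsed with I at 0° (19.6); H at 120° is eclipsed with CH3 at 120° (7.7); OCH3 at 240° is eclipsed with NH2 at 240° (10.3). Total 37.6 kJ/mol.
D is eclipsed. tBu at 0° is eclipsed with NH2 at 0° (16.1); H at 120° is eclipsed with I at 120° (8.0); OCH3 at 240° is eclipsed with CH3 at 240° (11.8). Total 35.9 kJ/mol.
E is staggered. tBu at 0° is gauche with NH2 at 300° (5.4); tBu at 0° is gauche with I at 60° (4.9); OCH3 at 240° is gauche with CH3 at 180° (3.4); OCH3 at 240° is gauche with NH2 at 300° (2.6). Total 16.3 kJ/mol.
C has the highest total (37.6 kJ/mol).

C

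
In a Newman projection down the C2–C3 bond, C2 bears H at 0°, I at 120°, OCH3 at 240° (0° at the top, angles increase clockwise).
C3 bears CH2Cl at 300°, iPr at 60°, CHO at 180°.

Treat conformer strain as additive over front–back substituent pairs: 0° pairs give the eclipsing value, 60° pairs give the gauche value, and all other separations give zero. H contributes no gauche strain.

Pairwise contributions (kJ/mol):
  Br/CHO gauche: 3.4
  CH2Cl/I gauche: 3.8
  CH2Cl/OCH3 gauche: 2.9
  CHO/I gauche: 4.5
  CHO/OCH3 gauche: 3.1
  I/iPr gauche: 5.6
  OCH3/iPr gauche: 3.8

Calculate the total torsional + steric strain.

This conformer (staggered): I(120°)/iPr(60°) gauche 5.6; I(120°)/CHO(180°) gauche 4.5; OCH3(240°)/CH2Cl(300°) gauche 2.9; OCH3(240°)/CHO(180°) gauche 3.1 → 16.1 kJ/mol.

16.1 kJ/mol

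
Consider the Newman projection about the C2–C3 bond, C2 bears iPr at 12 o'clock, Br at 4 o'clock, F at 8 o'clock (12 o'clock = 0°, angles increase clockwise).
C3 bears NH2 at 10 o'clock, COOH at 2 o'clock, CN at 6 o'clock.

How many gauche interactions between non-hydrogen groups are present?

6

Non-H gauche pairs: iPr(0°)/NH2(300°); iPr(0°)/COOH(60°); Br(120°)/COOH(60°); Br(120°)/CN(180°); F(240°)/NH2(300°); F(240°)/CN(180°) — 6 interactions.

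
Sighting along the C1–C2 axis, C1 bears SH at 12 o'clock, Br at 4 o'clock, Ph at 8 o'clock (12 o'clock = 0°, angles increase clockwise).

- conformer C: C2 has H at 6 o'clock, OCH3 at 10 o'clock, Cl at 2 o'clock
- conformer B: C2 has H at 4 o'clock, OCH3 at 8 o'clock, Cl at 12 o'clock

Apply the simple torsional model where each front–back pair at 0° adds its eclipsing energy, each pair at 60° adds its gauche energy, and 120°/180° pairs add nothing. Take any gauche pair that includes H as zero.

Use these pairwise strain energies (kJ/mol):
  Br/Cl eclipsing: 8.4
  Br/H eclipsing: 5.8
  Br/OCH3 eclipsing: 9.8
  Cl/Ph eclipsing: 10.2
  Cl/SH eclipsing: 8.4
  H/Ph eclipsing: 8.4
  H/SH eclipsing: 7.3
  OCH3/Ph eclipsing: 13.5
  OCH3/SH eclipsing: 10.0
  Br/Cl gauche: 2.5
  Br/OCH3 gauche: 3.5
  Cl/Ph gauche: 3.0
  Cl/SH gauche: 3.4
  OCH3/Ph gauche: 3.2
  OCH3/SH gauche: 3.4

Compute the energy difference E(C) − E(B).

C (staggered): SH(0°)/OCH3(300°) gauche 3.4; SH(0°)/Cl(60°) gauche 3.4; Br(120°)/Cl(60°) gauche 2.5; Ph(240°)/OCH3(300°) gauche 3.2 → 12.5 kJ/mol.
B (eclipsed): SH(0°)/Cl(0°) eclipsed 8.4; Br(120°)/H(120°) eclipsed 5.8; Ph(240°)/OCH3(240°) eclipsed 13.5 → 27.7 kJ/mol.
E(C) − E(B) = 12.5 − 27.7 = -15.2 kJ/mol.

-15.2 kJ/mol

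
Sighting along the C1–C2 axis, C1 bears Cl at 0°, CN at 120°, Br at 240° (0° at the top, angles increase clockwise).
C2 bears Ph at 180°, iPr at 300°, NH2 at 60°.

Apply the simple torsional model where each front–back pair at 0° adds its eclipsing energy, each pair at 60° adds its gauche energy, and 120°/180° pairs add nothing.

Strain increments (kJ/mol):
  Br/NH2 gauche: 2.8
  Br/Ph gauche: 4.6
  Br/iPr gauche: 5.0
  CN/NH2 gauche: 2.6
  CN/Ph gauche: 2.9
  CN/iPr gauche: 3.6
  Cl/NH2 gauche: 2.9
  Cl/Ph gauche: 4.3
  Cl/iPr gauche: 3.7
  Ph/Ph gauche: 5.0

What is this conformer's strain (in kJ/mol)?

21.7 kJ/mol

This conformer is staggered. Cl at 0° is gauche with iPr at 300° (3.7); Cl at 0° is gauche with NH2 at 60° (2.9); CN at 120° is gauche with Ph at 180° (2.9); CN at 120° is gauche with NH2 at 60° (2.6); Br at 240° is gauche with Ph at 180° (4.6); Br at 240° is gauche with iPr at 300° (5.0). Total 21.7 kJ/mol.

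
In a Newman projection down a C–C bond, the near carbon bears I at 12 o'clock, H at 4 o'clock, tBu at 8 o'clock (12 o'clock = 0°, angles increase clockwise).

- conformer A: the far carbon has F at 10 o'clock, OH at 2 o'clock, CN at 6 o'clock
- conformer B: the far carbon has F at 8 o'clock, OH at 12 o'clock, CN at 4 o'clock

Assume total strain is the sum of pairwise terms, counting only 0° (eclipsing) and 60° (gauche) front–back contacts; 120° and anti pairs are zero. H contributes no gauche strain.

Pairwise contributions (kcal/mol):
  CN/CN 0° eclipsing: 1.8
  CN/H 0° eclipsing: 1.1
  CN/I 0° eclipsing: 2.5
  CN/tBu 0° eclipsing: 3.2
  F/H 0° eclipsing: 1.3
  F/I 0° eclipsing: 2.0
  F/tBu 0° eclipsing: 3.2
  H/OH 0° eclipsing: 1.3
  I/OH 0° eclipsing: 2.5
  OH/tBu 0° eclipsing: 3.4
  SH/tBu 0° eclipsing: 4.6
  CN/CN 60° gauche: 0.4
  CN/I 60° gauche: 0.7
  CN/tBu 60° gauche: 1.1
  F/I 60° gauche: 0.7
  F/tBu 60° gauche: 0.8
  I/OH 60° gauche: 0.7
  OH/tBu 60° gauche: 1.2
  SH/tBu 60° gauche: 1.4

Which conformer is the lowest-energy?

A is staggered. I at 0° is gauche with F at 300° (0.7); I at 0° is gauche with OH at 60° (0.7); tBu at 240° is gauche with F at 300° (0.8); tBu at 240° is gauche with CN at 180° (1.1). Total 3.3 kcal/mol.
B is eclipsed. I at 0° is eclipsed with OH at 0° (2.5); H at 120° is eclipsed with CN at 120° (1.1); tBu at 240° is eclipsed with F at 240° (3.2). Total 6.8 kcal/mol.
A has the lowest total (3.3 kcal/mol).

A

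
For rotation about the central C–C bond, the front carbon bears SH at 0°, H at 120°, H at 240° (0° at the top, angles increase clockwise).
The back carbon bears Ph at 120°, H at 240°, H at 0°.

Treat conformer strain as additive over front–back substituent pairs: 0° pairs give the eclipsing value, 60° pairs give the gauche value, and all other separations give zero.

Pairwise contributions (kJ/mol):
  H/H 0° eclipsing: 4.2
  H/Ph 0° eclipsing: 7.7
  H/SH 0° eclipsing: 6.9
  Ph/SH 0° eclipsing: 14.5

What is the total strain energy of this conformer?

This conformer (eclipsed): SH–H eclipsed, H–Ph eclipsed, H–H eclipsed; 6.9 + 7.7 + 4.2 = 18.8 kJ/mol.

18.8 kJ/mol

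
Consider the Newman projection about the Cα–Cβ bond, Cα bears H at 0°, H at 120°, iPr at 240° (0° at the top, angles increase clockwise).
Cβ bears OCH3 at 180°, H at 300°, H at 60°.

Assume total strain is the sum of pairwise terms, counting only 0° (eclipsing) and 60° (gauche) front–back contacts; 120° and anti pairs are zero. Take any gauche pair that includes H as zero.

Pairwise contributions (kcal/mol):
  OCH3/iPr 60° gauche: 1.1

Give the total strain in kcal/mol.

1.1 kcal/mol

This conformer is staggered. iPr at 240° is gauche with OCH3 at 180° (1.1). Total 1.1 kcal/mol.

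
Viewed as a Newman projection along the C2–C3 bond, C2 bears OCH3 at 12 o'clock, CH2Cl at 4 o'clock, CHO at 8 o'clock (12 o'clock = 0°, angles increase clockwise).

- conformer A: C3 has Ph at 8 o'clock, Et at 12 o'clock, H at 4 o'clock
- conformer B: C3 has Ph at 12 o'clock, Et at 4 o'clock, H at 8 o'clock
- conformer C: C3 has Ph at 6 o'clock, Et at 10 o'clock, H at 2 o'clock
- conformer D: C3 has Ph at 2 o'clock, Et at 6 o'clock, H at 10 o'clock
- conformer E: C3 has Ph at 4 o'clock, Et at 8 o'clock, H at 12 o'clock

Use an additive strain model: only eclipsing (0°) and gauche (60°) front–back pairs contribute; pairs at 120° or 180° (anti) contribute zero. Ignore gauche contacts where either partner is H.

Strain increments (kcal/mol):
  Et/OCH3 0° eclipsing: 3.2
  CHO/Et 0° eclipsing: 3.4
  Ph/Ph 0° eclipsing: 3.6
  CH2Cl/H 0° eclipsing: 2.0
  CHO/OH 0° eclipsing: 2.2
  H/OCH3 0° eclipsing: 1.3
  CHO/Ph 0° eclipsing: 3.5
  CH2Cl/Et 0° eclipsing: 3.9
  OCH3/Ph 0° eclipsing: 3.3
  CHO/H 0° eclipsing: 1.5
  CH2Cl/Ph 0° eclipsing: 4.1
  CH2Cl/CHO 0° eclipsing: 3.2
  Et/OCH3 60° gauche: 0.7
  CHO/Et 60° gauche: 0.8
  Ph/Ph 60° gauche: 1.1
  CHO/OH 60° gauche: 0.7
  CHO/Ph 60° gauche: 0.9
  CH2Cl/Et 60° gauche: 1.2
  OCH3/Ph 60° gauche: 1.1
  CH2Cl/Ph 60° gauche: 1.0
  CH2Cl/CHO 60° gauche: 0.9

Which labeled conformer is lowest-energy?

C

A (eclipsed): OCH3(0°)/Et(0°) eclipsed 3.2; CH2Cl(120°)/H(120°) eclipsed 2.0; CHO(240°)/Ph(240°) eclipsed 3.5 → 8.7 kcal/mol.
B (eclipsed): OCH3(0°)/Ph(0°) eclipsed 3.3; CH2Cl(120°)/Et(120°) eclipsed 3.9; CHO(240°)/H(240°) eclipsed 1.5 → 8.7 kcal/mol.
C (staggered): OCH3(0°)/Et(300°) gauche 0.7; CH2Cl(120°)/Ph(180°) gauche 1.0; CHO(240°)/Ph(180°) gauche 0.9; CHO(240°)/Et(300°) gauche 0.8 → 3.4 kcal/mol.
D (staggered): OCH3(0°)/Ph(60°) gauche 1.1; CH2Cl(120°)/Ph(60°) gauche 1.0; CH2Cl(120°)/Et(180°) gauche 1.2; CHO(240°)/Et(180°) gauche 0.8 → 4.1 kcal/mol.
E (eclipsed): OCH3(0°)/H(0°) eclipsed 1.3; CH2Cl(120°)/Ph(120°) eclipsed 4.1; CHO(240°)/Et(240°) eclipsed 3.4 → 8.8 kcal/mol.
C has the lowest total (3.4 kcal/mol).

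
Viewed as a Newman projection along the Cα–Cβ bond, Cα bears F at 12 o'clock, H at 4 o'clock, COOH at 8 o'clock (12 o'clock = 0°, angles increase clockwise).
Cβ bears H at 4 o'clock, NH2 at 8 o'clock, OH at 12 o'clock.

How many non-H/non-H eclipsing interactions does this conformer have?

Non-H eclipsing pairs: F(0°)/OH(0°); COOH(240°)/NH2(240°) — 2 interactions.

2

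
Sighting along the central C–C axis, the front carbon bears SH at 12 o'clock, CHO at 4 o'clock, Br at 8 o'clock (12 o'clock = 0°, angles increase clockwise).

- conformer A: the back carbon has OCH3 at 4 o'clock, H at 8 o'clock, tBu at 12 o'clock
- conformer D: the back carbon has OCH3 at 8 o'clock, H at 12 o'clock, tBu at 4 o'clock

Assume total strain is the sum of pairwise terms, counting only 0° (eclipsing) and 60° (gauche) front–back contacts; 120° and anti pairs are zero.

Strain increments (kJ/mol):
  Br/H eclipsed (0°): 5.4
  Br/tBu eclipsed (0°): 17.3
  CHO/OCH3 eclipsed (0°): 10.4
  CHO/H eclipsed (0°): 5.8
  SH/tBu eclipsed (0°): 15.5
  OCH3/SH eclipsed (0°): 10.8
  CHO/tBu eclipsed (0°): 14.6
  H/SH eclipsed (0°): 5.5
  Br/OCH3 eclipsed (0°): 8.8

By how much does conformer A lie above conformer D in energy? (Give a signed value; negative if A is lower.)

A (eclipsed): SH(0°)/tBu(0°) eclipsed 15.5; CHO(120°)/OCH3(120°) eclipsed 10.4; Br(240°)/H(240°) eclipsed 5.4 → 31.3 kJ/mol.
D (eclipsed): SH(0°)/H(0°) eclipsed 5.5; CHO(120°)/tBu(120°) eclipsed 14.6; Br(240°)/OCH3(240°) eclipsed 8.8 → 28.9 kJ/mol.
E(A) − E(D) = 31.3 − 28.9 = +2.4 kJ/mol.

+2.4 kJ/mol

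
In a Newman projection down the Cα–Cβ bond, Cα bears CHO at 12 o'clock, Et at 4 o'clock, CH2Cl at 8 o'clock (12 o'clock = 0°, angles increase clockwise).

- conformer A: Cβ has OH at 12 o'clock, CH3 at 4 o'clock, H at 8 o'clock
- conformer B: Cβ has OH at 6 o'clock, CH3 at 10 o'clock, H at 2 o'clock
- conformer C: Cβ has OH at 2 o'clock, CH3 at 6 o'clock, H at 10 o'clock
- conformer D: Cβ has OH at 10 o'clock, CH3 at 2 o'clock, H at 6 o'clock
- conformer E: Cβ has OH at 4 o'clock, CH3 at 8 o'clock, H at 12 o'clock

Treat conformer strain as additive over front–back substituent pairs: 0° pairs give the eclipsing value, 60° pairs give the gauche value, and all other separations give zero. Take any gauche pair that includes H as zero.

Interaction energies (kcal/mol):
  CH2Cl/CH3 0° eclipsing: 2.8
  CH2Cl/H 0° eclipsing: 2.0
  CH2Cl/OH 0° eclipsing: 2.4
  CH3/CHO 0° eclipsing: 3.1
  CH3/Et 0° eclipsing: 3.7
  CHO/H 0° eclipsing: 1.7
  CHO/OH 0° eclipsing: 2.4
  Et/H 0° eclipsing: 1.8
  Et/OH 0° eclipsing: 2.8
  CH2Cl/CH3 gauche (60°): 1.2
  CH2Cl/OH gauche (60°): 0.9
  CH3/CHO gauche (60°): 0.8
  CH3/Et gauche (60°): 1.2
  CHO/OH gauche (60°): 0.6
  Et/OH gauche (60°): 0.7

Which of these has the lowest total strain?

D

A (eclipsed): CHO(0°)/OH(0°) eclipsed 2.4; Et(120°)/CH3(120°) eclipsed 3.7; CH2Cl(240°)/H(240°) eclipsed 2.0 → 8.1 kcal/mol.
B (staggered): CHO(0°)/CH3(300°) gauche 0.8; Et(120°)/OH(180°) gauche 0.7; CH2Cl(240°)/OH(180°) gauche 0.9; CH2Cl(240°)/CH3(300°) gauche 1.2 → 3.6 kcal/mol.
C (staggered): CHO(0°)/OH(60°) gauche 0.6; Et(120°)/OH(60°) gauche 0.7; Et(120°)/CH3(180°) gauche 1.2; CH2Cl(240°)/CH3(180°) gauche 1.2 → 3.7 kcal/mol.
D (staggered): CHO(0°)/OH(300°) gauche 0.6; CHO(0°)/CH3(60°) gauche 0.8; Et(120°)/CH3(60°) gauche 1.2; CH2Cl(240°)/OH(300°) gauche 0.9 → 3.5 kcal/mol.
E (eclipsed): CHO(0°)/H(0°) eclipsed 1.7; Et(120°)/OH(120°) eclipsed 2.8; CH2Cl(240°)/CH3(240°) eclipsed 2.8 → 7.3 kcal/mol.
D has the lowest total (3.5 kcal/mol).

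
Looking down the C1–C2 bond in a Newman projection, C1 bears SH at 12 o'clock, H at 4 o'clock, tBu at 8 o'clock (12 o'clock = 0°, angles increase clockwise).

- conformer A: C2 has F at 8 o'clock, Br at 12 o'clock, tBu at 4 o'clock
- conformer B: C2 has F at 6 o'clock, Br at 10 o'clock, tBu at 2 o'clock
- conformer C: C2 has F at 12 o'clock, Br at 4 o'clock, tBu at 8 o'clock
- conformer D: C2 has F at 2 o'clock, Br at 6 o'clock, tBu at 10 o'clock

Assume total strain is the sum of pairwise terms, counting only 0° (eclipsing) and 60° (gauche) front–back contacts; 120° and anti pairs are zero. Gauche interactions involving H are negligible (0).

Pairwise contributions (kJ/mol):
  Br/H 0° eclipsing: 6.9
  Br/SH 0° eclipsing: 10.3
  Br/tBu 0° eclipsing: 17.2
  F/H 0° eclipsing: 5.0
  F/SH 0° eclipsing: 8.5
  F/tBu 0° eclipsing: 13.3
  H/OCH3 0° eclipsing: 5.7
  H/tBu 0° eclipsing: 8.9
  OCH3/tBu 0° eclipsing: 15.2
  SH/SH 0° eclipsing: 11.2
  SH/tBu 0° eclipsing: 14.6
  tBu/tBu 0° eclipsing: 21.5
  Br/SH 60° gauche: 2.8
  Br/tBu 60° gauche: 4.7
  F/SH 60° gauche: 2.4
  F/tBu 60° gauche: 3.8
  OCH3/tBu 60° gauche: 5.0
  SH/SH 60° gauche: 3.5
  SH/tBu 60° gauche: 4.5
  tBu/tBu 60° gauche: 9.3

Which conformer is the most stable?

A (eclipsed): SH(0°)/Br(0°) eclipsed 10.3; H(120°)/tBu(120°) eclipsed 8.9; tBu(240°)/F(240°) eclipsed 13.3 → 32.5 kJ/mol.
B (staggered): SH(0°)/Br(300°) gauche 2.8; SH(0°)/tBu(60°) gauche 4.5; tBu(240°)/F(180°) gauche 3.8; tBu(240°)/Br(300°) gauche 4.7 → 15.8 kJ/mol.
C (eclipsed): SH(0°)/F(0°) eclipsed 8.5; H(120°)/Br(120°) eclipsed 6.9; tBu(240°)/tBu(240°) eclipsed 21.5 → 36.9 kJ/mol.
D (staggered): SH(0°)/F(60°) gauche 2.4; SH(0°)/tBu(300°) gauche 4.5; tBu(240°)/Br(180°) gauche 4.7; tBu(240°)/tBu(300°) gauche 9.3 → 20.9 kJ/mol.
B has the lowest total (15.8 kJ/mol).

B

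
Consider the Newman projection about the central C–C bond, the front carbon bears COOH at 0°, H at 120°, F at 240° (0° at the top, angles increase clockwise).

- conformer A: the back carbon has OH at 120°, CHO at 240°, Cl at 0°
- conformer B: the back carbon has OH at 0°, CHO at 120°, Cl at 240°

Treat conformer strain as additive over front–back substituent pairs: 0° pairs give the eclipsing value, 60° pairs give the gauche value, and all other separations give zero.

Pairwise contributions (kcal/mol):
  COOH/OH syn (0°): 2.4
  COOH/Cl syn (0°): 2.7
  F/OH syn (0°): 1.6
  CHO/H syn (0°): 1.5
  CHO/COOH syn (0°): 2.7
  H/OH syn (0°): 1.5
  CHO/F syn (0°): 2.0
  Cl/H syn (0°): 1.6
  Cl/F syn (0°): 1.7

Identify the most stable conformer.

B

A (eclipsed): COOH–Cl eclipsed, H–OH eclipsed, F–CHO eclipsed; 2.7 + 1.5 + 2.0 = 6.2 kcal/mol.
B (eclipsed): COOH–OH eclipsed, H–CHO eclipsed, F–Cl eclipsed; 2.4 + 1.5 + 1.7 = 5.6 kcal/mol.
B has the lowest total (5.6 kcal/mol).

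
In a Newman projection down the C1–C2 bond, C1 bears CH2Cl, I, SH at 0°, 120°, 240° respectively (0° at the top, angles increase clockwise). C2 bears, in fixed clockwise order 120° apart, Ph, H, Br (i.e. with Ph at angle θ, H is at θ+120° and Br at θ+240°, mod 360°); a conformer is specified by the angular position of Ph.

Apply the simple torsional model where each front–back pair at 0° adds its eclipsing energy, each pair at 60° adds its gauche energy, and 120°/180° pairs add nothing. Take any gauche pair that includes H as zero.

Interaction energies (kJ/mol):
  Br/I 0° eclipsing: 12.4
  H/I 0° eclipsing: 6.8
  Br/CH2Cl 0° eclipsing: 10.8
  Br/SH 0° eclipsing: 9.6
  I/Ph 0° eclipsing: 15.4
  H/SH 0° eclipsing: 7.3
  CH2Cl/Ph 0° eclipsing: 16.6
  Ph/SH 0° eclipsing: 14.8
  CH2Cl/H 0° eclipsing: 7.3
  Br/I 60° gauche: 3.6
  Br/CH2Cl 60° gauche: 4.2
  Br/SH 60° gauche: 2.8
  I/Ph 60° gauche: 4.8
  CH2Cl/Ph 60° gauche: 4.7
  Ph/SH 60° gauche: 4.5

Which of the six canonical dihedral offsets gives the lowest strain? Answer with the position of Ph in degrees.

300°

Ph at 0° (eclipsed): CH2Cl–Ph eclipsed, I–H eclipsed, SH–Br eclipsed; 16.6 + 6.8 + 9.6 = 33.0 kJ/mol.
Ph at 60° (staggered): CH2Cl–Ph gauche, CH2Cl–Br gauche, I–Ph gauche, SH–Br gauche; 4.7 + 4.2 + 4.8 + 2.8 = 16.5 kJ/mol.
Ph at 120° (eclipsed): CH2Cl–Br eclipsed, I–Ph eclipsed, SH–H eclipsed; 10.8 + 15.4 + 7.3 = 33.5 kJ/mol.
Ph at 180° (staggered): CH2Cl–Br gauche, I–Ph gauche, I–Br gauche, SH–Ph gauche; 4.2 + 4.8 + 3.6 + 4.5 = 17.1 kJ/mol.
Ph at 240° (eclipsed): CH2Cl–H eclipsed, I–Br eclipsed, SH–Ph eclipsed; 7.3 + 12.4 + 14.8 = 34.5 kJ/mol.
Ph at 300° (staggered): CH2Cl–Ph gauche, I–Br gauche, SH–Ph gauche, SH–Br gauche; 4.7 + 3.6 + 4.5 + 2.8 = 15.6 kJ/mol.
The minimum (15.6 kJ/mol) occurs with Ph at 300°.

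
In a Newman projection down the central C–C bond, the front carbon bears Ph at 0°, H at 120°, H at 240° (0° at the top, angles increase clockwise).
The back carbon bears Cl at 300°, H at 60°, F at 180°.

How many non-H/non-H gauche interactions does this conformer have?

Non-H gauche pairs: Ph(0°)/Cl(300°) — 1 interaction.

1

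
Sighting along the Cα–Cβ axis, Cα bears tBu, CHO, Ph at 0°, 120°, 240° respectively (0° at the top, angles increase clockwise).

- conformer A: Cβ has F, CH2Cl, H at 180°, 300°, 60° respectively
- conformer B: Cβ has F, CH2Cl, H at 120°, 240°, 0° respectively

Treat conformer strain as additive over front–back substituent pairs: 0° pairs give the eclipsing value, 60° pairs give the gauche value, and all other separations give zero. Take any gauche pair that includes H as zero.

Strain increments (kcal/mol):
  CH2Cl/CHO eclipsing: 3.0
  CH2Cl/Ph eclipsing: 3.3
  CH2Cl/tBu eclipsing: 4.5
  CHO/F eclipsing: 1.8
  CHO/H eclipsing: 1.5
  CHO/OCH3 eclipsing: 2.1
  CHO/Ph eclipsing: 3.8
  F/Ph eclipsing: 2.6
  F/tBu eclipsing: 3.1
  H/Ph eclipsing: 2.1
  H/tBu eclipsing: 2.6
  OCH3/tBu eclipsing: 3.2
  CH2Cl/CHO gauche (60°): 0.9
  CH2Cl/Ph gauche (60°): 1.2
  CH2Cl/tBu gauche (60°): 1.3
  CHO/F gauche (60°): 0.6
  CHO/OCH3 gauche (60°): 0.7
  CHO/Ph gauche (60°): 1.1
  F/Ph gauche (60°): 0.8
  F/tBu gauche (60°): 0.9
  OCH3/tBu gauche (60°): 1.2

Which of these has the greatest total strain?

B

A (staggered): tBu–CH2Cl gauche, CHO–F gauche, Ph–F gauche, Ph–CH2Cl gauche; 1.3 + 0.6 + 0.8 + 1.2 = 3.9 kcal/mol.
B (eclipsed): tBu–H eclipsed, CHO–F eclipsed, Ph–CH2Cl eclipsed; 2.6 + 1.8 + 3.3 = 7.7 kcal/mol.
B has the highest total (7.7 kcal/mol).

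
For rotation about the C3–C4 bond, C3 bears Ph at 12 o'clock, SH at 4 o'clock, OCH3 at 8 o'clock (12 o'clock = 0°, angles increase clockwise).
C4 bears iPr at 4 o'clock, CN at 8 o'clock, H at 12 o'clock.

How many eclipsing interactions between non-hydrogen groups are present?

2

Non-H eclipsing pairs: SH(120°)/iPr(120°); OCH3(240°)/CN(240°) — 2 interactions.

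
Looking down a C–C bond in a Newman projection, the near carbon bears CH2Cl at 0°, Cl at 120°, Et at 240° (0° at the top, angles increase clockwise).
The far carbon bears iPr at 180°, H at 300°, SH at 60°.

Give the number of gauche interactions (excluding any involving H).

Non-H gauche pairs: CH2Cl(0°)/SH(60°); Cl(120°)/iPr(180°); Cl(120°)/SH(60°); Et(240°)/iPr(180°) — 4 interactions.

4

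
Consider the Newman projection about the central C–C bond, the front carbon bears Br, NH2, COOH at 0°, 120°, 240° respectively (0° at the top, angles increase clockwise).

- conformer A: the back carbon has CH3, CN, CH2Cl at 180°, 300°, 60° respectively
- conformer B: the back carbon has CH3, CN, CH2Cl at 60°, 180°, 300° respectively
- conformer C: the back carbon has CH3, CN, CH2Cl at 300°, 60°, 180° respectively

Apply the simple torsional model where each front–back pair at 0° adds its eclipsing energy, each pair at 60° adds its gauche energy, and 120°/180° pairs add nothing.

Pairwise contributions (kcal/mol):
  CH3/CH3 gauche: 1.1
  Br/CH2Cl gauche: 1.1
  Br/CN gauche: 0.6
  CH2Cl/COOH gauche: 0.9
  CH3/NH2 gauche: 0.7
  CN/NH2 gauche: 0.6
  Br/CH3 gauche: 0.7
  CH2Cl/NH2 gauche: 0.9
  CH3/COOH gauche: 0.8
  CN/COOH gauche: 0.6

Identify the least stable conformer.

A (staggered): Br–CN gauche, Br–CH2Cl gauche, NH2–CH3 gauche, NH2–CH2Cl gauche, COOH–CH3 gauche, COOH–CN gauche; 0.6 + 1.1 + 0.7 + 0.9 + 0.8 + 0.6 = 4.7 kcal/mol.
B (staggered): Br–CH3 gauche, Br–CH2Cl gauche, NH2–CH3 gauche, NH2–CN gauche, COOH–CN gauche, COOH–CH2Cl gauche; 0.7 + 1.1 + 0.7 + 0.6 + 0.6 + 0.9 = 4.6 kcal/mol.
C (staggered): Br–CH3 gauche, Br–CN gauche, NH2–CN gauche, NH2–CH2Cl gauche, COOH–CH3 gauche, COOH–CH2Cl gauche; 0.7 + 0.6 + 0.6 + 0.9 + 0.8 + 0.9 = 4.5 kcal/mol.
A has the highest total (4.7 kcal/mol).

A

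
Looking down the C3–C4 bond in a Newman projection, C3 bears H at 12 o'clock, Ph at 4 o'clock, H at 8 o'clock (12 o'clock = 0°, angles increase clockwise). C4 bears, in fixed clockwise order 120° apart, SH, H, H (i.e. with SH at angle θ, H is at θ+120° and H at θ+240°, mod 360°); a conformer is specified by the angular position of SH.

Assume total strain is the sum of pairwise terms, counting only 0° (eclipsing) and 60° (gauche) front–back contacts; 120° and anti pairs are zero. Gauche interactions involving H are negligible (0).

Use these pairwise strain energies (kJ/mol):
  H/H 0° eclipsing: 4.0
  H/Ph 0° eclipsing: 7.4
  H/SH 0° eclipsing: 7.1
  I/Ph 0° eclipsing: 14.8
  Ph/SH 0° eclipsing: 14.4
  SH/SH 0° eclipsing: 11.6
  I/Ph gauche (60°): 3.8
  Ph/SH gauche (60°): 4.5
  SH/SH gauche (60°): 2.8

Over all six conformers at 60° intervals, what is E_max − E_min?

SH at 0° is eclipsed. H at 0° is eclipsed with SH at 0° (7.1); Ph at 120° is eclipsed with H at 120° (7.4); H at 240° is eclipsed with H at 240° (4.0). Total 18.5 kJ/mol.
SH at 60° is staggered. Ph at 120° is gauche with SH at 60° (4.5). Total 4.5 kJ/mol.
SH at 120° is eclipsed. H at 0° is eclipsed with H at 0° (4.0); Ph at 120° is eclipsed with SH at 120° (14.4); H at 240° is eclipsed with H at 240° (4.0). Total 22.4 kJ/mol.
SH at 180° is staggered. Ph at 120° is gauche with SH at 180° (4.5). Total 4.5 kJ/mol.
SH at 240° is eclipsed. H at 0° is eclipsed with H at 0° (4.0); Ph at 120° is eclipsed with H at 120° (7.4); H at 240° is eclipsed with SH at 240° (7.1). Total 18.5 kJ/mol.
SH at 300° (staggered): no non-H gauche contacts → 0.0 kJ/mol.
Max at 120° (22.4 kJ/mol), min at 300° (0.0 kJ/mol); barrier = 22.4 kJ/mol.

22.4 kJ/mol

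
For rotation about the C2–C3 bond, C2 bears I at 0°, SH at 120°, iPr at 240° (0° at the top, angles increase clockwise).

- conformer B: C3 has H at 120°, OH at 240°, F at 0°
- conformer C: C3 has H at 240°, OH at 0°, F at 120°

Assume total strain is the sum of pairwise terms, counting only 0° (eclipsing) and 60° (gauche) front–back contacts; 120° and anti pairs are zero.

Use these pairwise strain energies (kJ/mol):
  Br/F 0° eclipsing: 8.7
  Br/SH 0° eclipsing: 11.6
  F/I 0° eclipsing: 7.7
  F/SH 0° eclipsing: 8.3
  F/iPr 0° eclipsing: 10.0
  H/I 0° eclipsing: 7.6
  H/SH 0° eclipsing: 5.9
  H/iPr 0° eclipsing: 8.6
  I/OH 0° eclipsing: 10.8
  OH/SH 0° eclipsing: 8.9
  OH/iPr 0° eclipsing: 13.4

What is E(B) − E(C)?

-0.7 kJ/mol

B (eclipsed): I–F eclipsed, SH–H eclipsed, iPr–OH eclipsed; 7.7 + 5.9 + 13.4 = 27.0 kJ/mol.
C (eclipsed): I–OH eclipsed, SH–F eclipsed, iPr–H eclipsed; 10.8 + 8.3 + 8.6 = 27.7 kJ/mol.
E(B) − E(C) = 27.0 − 27.7 = -0.7 kJ/mol.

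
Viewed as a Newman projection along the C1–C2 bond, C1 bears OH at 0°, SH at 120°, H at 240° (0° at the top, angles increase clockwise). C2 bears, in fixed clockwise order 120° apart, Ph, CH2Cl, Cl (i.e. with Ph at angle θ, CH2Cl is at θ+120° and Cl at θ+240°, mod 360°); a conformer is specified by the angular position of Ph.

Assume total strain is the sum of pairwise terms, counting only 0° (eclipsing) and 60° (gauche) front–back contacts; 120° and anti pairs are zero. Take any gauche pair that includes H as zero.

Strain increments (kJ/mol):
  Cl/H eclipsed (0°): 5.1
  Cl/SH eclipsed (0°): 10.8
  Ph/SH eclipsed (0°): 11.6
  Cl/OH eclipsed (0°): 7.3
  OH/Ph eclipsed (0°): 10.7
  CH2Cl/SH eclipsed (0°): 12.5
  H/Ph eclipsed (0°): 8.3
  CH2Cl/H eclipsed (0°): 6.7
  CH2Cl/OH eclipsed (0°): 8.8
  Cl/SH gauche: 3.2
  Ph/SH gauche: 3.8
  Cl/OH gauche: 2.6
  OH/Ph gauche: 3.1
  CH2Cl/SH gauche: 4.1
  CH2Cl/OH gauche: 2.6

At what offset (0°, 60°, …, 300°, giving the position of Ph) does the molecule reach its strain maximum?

Ph at 0° (eclipsed): OH–Ph eclipsed, SH–CH2Cl eclipsed, H–Cl eclipsed; 10.7 + 12.5 + 5.1 = 28.3 kJ/mol.
Ph at 60° (staggered): OH–Ph gauche, OH–Cl gauche, SH–Ph gauche, SH–CH2Cl gauche; 3.1 + 2.6 + 3.8 + 4.1 = 13.6 kJ/mol.
Ph at 120° (eclipsed): OH–Cl eclipsed, SH–Ph eclipsed, H–CH2Cl eclipsed; 7.3 + 11.6 + 6.7 = 25.6 kJ/mol.
Ph at 180° (staggered): OH–CH2Cl gauche, OH–Cl gauche, SH–Ph gauche, SH–Cl gauche; 2.6 + 2.6 + 3.8 + 3.2 = 12.2 kJ/mol.
Ph at 240° (eclipsed): OH–CH2Cl eclipsed, SH–Cl eclipsed, H–Ph eclipsed; 8.8 + 10.8 + 8.3 = 27.9 kJ/mol.
Ph at 300° (staggered): OH–Ph gauche, OH–CH2Cl gauche, SH–CH2Cl gauche, SH–Cl gauche; 3.1 + 2.6 + 4.1 + 3.2 = 13.0 kJ/mol.
The maximum (28.3 kJ/mol) occurs with Ph at 0°.

0°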